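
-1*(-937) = 937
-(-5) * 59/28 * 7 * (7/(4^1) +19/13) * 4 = 49265/52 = 947.40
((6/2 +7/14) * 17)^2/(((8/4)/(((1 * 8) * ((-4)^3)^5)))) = -15205257969664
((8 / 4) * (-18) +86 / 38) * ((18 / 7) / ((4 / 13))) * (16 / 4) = -149994 / 133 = -1127.77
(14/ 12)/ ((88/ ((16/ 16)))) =7/ 528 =0.01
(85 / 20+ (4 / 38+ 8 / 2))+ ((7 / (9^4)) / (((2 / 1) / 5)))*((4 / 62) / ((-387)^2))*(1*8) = 8.36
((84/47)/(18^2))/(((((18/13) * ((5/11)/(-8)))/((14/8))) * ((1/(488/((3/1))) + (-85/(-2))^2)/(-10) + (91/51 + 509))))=-116260144/312820797879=-0.00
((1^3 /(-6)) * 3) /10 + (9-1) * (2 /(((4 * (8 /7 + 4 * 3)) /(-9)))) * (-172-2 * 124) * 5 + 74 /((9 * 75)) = 357213703 /62100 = 5752.23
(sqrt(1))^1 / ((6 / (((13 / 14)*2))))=13 / 42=0.31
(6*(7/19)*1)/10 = 21/95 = 0.22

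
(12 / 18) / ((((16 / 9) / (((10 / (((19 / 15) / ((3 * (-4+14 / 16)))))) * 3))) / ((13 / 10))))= -131625 / 1216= -108.24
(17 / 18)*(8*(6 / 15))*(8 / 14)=544 / 315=1.73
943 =943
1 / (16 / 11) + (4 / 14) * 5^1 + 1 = 3.12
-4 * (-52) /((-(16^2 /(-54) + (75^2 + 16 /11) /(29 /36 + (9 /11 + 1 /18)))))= -933660 /15018233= -0.06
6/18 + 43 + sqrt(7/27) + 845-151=sqrt(21)/9 + 2212/3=737.84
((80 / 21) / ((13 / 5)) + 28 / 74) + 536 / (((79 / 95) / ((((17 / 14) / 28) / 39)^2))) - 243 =-20593851156199 / 85396520664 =-241.16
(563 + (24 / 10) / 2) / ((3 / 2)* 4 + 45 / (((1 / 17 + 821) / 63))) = 5625074 / 94245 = 59.69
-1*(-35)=35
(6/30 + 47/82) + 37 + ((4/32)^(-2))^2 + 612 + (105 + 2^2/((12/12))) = 1990457/410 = 4854.77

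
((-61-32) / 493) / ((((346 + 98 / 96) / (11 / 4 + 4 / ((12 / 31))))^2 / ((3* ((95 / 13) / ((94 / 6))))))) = -31359443760 / 83576022958727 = -0.00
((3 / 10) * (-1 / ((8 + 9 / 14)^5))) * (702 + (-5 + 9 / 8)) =-112640514 / 25937424601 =-0.00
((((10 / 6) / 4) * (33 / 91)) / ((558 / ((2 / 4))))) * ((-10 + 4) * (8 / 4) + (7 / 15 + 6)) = -0.00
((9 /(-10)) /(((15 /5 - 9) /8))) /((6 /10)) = 2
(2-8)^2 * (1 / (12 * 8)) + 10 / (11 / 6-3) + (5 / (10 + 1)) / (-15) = -8.23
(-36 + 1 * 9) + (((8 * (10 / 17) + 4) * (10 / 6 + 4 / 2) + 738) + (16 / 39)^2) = 19214075 / 25857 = 743.09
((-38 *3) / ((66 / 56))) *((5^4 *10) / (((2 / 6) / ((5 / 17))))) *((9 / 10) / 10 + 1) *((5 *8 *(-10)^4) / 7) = -6213000000000 / 187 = -33224598930.48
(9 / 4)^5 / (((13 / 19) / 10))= 5609655 / 6656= 842.80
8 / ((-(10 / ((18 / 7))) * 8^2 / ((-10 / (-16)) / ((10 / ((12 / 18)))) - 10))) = 0.32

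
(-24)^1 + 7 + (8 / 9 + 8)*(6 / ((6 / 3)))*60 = 1583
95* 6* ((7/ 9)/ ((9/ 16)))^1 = 21280/ 27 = 788.15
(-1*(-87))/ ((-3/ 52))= -1508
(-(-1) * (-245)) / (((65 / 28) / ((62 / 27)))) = -85064 / 351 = -242.35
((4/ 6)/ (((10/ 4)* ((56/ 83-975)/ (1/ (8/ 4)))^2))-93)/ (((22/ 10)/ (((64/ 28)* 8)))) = -772.99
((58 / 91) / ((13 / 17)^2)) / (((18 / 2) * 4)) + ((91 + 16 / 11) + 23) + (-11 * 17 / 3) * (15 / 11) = 92827561 / 3045042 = 30.48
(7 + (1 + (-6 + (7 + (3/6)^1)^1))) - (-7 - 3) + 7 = 53/2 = 26.50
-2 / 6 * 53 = -53 / 3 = -17.67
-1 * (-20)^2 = -400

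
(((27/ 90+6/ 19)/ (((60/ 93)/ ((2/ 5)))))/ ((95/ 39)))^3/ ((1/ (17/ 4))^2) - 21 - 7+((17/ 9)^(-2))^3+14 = -3948511999422110082013806443/ 283893299700822250000000000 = -13.91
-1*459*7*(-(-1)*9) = -28917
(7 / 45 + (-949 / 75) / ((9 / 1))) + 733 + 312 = 704531 / 675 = 1043.75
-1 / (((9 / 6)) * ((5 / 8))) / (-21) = 16 / 315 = 0.05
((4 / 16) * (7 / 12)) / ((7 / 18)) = 3 / 8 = 0.38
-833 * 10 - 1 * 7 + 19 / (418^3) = -32046827735 / 3843928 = -8337.00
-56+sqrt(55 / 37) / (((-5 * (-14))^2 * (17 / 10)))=-56+sqrt(2035) / 308210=-56.00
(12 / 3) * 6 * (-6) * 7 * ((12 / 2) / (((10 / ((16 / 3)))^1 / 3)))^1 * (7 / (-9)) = 37632 / 5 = 7526.40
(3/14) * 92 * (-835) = -115230/7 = -16461.43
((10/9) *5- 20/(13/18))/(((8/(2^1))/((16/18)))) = -5180/1053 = -4.92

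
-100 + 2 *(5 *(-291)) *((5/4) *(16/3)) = -19500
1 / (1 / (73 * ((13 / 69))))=949 / 69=13.75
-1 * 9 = -9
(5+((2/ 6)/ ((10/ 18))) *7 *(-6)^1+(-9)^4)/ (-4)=-8176/ 5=-1635.20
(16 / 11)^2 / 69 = 256 / 8349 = 0.03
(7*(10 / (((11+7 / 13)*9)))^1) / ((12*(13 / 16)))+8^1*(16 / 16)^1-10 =-782 / 405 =-1.93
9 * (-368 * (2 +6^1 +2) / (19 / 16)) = -529920 / 19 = -27890.53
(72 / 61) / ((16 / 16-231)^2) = 18 / 806725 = 0.00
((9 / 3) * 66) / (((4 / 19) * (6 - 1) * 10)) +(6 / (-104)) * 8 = 23853 / 1300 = 18.35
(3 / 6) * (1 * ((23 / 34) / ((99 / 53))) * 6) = 1219 / 1122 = 1.09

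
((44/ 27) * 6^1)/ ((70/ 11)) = 484/ 315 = 1.54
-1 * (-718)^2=-515524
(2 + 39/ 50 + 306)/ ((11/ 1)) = 15439/ 550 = 28.07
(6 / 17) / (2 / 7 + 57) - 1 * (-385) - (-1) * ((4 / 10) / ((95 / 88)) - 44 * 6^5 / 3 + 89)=-367759910308 / 3238075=-113573.62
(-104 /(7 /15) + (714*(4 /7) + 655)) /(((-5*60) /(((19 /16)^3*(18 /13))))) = -121013337 /18636800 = -6.49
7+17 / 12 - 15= -79 / 12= -6.58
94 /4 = 47 /2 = 23.50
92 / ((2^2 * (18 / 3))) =23 / 6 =3.83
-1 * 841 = -841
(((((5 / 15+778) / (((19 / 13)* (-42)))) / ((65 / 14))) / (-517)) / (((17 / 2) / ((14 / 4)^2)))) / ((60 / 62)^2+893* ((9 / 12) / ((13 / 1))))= 571754638 / 3939630130161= 0.00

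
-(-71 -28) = 99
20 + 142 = 162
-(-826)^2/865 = -682276/865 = -788.76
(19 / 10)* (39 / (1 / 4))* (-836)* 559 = -692574168 / 5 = -138514833.60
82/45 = 1.82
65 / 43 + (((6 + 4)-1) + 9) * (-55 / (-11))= 3935 / 43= 91.51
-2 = -2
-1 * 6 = -6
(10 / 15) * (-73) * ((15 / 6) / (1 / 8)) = -2920 / 3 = -973.33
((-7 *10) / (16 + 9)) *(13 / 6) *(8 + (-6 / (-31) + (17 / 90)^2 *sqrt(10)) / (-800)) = -9026927 / 186000 + 26299 *sqrt(10) / 97200000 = -48.53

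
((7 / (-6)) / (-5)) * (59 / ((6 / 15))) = 413 / 12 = 34.42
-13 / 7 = -1.86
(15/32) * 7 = 105/32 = 3.28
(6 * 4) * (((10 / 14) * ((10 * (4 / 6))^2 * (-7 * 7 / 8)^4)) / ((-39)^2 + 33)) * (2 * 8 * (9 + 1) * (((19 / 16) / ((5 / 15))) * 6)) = 1397081875 / 592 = 2359935.60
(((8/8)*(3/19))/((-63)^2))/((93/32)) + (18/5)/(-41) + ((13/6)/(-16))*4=-0.63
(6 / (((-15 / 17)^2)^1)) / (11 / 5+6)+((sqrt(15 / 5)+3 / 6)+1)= sqrt(3)+3001 / 1230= 4.17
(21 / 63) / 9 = 1 / 27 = 0.04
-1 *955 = -955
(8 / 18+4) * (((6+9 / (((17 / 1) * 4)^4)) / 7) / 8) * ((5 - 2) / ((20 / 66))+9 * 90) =16695801345 / 42762752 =390.43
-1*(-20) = 20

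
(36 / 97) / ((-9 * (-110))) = 2 / 5335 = 0.00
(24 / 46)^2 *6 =864 / 529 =1.63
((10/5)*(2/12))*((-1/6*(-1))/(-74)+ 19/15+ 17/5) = 2071/1332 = 1.55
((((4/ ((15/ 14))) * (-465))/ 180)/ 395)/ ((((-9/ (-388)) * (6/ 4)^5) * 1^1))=-5388544/ 38873925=-0.14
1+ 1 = 2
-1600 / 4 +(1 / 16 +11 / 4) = -6355 / 16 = -397.19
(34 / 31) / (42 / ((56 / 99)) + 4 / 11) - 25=-2542829 / 101773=-24.99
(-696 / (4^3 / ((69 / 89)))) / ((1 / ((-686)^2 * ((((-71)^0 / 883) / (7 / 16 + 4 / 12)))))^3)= -2786566894.08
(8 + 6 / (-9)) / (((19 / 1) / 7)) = 154 / 57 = 2.70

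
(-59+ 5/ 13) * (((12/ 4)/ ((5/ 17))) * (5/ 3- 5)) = 25908/ 13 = 1992.92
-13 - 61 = -74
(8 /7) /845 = 8 /5915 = 0.00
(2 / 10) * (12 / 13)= 12 / 65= 0.18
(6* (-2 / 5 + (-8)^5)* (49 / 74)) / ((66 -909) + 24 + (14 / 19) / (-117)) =7648636086 / 48117205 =158.96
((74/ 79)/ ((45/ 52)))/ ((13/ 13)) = 3848/ 3555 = 1.08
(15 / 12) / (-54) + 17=3667 / 216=16.98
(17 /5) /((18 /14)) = 119 /45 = 2.64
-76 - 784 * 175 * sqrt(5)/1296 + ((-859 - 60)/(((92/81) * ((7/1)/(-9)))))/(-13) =-8575 * sqrt(5)/81 - 1306223/8372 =-392.74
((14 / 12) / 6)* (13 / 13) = 7 / 36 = 0.19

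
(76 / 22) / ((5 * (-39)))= -38 / 2145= -0.02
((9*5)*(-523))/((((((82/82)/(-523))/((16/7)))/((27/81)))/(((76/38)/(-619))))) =-131293920/4333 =-30300.93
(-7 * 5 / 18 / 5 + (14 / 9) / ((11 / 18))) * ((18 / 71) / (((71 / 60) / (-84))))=-2152080 / 55451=-38.81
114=114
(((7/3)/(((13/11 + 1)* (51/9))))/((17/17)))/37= 77/15096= 0.01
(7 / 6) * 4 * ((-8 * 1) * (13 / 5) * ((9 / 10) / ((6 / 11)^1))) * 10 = -8008 / 5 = -1601.60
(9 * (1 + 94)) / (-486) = -95 / 54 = -1.76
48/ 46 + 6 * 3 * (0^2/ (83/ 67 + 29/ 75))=24/ 23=1.04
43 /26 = 1.65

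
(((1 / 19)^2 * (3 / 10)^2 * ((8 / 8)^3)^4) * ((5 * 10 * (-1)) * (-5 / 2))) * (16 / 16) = 45 / 1444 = 0.03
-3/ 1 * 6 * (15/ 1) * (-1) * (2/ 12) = 45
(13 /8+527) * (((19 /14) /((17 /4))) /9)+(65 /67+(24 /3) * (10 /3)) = 13316057 /287028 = 46.39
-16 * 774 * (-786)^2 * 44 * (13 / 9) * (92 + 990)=-526122427843584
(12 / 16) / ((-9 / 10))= -5 / 6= -0.83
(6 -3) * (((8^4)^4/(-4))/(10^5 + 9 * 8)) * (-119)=448600744132608/1787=251035671031.12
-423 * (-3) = 1269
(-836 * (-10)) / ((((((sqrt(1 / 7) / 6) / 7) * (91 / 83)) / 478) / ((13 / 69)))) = 663349280 * sqrt(7) / 23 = 76306835.97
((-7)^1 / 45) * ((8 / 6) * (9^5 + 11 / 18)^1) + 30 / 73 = -12246.92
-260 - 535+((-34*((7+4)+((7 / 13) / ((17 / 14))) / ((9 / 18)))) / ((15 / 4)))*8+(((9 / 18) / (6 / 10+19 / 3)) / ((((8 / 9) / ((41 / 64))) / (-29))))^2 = -1654.92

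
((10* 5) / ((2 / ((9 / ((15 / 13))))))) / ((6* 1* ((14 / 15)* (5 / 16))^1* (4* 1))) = 195 / 7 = 27.86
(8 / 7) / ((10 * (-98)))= -2 / 1715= -0.00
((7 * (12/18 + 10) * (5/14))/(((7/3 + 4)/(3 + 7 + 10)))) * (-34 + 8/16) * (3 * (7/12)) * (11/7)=-147400/19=-7757.89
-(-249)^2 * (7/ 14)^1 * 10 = -310005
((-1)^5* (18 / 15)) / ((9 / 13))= -26 / 15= -1.73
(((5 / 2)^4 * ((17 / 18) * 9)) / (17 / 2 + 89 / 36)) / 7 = 19125 / 4424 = 4.32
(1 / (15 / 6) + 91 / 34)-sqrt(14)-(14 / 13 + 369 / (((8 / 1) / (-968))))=44647.26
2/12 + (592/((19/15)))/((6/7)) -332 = 24331/114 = 213.43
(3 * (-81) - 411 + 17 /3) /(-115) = 389 /69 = 5.64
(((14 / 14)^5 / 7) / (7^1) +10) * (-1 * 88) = -43208 / 49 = -881.80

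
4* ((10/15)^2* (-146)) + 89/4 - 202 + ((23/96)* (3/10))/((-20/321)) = -25370447/57600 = -440.46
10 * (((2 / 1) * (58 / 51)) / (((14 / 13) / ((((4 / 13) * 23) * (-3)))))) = -53360 / 119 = -448.40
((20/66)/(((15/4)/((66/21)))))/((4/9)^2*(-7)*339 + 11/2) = -96/175105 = -0.00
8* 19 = 152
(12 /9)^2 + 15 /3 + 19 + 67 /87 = 6929 /261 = 26.55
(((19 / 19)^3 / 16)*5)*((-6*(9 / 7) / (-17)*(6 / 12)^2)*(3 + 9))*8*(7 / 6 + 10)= 9045 / 238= 38.00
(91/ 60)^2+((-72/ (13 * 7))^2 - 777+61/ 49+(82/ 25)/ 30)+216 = -82983492187/ 149058000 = -556.72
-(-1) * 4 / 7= 4 / 7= 0.57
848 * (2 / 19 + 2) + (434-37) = 41463 / 19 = 2182.26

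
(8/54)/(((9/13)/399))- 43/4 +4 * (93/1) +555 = 324529/324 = 1001.63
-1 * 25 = -25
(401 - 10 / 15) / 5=1201 / 15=80.07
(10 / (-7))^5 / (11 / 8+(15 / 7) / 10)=-800000 / 213689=-3.74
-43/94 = -0.46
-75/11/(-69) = 25/253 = 0.10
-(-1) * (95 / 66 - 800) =-52705 / 66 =-798.56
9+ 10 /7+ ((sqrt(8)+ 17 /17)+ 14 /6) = 2 * sqrt(2)+ 289 /21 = 16.59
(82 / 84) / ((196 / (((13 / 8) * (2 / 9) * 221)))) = 117793 / 296352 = 0.40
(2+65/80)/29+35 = 35.10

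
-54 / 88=-27 / 44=-0.61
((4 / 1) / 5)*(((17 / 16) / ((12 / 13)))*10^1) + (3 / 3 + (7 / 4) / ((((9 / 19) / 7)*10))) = 2303 / 180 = 12.79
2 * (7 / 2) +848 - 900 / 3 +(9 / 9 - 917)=-361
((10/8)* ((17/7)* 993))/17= 4965/28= 177.32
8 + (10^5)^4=100000000000000000008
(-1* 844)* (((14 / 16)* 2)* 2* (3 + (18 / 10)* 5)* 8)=-283584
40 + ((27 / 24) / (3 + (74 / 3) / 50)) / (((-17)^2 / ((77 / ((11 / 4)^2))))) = 40.01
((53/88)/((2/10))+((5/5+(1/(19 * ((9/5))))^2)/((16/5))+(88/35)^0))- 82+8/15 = -124064869/1608255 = -77.14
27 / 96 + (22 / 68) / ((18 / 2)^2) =12569 / 44064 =0.29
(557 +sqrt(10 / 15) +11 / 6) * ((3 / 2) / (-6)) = -3353 / 24 - sqrt(6) / 12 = -139.91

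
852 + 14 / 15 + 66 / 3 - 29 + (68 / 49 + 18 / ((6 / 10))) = 644831 / 735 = 877.32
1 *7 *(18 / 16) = 63 / 8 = 7.88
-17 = -17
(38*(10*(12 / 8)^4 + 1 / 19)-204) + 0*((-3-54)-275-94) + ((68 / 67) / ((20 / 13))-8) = 2297309 / 1340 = 1714.41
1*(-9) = -9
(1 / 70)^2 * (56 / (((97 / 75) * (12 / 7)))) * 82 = 41 / 97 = 0.42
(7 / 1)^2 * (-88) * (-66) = 284592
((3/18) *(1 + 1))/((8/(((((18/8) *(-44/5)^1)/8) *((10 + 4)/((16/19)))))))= -4389/2560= -1.71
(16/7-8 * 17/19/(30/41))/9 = -14956/17955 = -0.83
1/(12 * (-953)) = -1/11436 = -0.00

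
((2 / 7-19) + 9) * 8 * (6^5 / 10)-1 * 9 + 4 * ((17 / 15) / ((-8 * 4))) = -60439.77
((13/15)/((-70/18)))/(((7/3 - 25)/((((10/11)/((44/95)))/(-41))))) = -2223/4722872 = -0.00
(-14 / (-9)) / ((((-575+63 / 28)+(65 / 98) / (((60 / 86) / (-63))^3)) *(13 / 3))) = -5600 / 7627534161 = -0.00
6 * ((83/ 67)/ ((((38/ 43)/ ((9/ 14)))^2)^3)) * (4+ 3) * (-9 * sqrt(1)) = -7528485991777007769/ 108496707935823872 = -69.39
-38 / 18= -19 / 9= -2.11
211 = 211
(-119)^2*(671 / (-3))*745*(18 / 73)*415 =-17626742606550 / 73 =-241462227486.99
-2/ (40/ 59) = -59/ 20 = -2.95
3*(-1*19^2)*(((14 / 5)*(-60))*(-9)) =-1637496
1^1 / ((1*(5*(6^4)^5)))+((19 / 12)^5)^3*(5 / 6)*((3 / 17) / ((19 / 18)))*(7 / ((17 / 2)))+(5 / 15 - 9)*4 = 212027462125986330344573 / 2704972260296192163840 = 78.38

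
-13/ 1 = -13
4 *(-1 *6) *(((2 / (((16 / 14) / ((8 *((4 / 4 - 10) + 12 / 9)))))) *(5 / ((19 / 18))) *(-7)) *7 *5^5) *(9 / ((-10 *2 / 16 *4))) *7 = 447306300000 / 19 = 23542436842.11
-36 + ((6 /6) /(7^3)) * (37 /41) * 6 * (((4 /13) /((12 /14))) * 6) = -939324 /26117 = -35.97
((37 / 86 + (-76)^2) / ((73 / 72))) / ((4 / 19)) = 84948183 / 3139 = 27062.18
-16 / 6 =-8 / 3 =-2.67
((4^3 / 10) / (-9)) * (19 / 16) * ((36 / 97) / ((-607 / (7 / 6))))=532 / 883185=0.00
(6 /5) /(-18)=-1 /15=-0.07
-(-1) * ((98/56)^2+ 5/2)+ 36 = 41.56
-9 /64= -0.14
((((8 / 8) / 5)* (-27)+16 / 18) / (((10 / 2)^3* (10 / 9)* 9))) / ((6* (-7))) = 29 / 337500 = 0.00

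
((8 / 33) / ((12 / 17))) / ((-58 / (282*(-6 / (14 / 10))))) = 7.16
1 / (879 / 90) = 30 / 293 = 0.10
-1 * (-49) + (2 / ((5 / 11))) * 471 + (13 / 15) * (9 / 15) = 53048 / 25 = 2121.92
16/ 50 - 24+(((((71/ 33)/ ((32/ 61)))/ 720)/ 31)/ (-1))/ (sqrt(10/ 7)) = -592/ 25 - 4331 * sqrt(70)/ 235699200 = -23.68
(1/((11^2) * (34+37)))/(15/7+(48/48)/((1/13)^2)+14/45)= 315/463982728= 0.00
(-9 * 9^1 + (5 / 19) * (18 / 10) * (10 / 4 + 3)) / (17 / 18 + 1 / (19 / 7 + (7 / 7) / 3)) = -857952 / 13927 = -61.60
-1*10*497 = -4970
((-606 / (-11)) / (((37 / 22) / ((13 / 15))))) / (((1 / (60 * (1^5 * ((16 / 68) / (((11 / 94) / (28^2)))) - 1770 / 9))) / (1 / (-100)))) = -4065163544 / 172975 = -23501.45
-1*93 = -93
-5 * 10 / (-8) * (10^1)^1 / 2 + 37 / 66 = 4199 / 132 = 31.81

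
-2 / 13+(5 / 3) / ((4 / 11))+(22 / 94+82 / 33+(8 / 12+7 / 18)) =1984991 / 241956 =8.20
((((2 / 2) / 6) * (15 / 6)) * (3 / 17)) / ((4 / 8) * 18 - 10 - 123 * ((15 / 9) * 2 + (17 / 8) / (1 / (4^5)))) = -5 / 18228012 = -0.00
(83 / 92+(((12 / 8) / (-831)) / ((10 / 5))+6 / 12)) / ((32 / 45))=803475 / 407744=1.97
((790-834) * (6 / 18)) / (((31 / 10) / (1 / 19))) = -440 / 1767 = -0.25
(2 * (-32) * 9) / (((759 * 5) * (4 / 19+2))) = -608 / 8855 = -0.07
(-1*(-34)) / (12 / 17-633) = -578 / 10749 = -0.05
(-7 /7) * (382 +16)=-398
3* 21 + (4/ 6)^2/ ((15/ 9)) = 949/ 15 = 63.27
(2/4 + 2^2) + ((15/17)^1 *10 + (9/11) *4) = 6207/374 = 16.60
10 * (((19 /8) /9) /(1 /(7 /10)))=133 /72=1.85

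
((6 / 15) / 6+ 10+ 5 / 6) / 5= 109 / 50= 2.18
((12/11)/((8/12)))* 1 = 1.64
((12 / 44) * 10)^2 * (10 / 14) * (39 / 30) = 5850 / 847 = 6.91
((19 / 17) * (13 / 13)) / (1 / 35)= 665 / 17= 39.12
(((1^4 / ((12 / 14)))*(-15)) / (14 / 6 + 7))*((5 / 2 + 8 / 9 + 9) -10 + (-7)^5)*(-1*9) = -4537245 / 16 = -283577.81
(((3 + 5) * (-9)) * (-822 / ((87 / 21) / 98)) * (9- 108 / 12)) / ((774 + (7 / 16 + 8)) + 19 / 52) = 0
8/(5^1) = 8/5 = 1.60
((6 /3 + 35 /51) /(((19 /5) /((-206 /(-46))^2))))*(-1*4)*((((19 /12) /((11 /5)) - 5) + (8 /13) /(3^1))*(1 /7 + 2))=12099829725 /24433981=495.21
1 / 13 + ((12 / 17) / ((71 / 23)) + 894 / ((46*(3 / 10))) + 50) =41534525 / 360893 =115.09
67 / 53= 1.26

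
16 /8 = 2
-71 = -71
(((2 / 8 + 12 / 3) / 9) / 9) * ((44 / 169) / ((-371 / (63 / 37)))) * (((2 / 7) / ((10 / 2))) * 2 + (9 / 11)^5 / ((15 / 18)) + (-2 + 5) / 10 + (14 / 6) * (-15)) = 145423423 / 67930228366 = 0.00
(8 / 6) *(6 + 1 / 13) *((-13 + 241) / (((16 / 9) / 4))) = 4156.62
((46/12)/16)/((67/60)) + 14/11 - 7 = -32503/5896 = -5.51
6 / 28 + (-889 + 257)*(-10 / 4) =22123 / 14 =1580.21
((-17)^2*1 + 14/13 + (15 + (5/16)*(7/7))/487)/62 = 29386817/6280352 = 4.68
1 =1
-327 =-327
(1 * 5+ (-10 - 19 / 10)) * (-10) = 69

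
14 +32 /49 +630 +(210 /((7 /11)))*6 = 128608 /49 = 2624.65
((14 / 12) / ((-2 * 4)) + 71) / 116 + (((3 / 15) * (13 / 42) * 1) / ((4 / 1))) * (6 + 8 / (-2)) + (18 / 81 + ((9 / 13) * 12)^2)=6904606409 / 98804160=69.88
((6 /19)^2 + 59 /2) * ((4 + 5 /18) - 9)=-1816535 /12996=-139.78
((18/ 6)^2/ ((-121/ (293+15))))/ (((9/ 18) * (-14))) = 3.27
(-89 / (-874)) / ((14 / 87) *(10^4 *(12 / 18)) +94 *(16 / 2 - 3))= 0.00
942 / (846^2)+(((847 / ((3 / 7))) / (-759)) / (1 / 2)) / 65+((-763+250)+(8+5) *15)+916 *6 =923391994363 / 178332570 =5177.92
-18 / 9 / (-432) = 1 / 216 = 0.00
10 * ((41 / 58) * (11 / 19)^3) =272855 / 198911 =1.37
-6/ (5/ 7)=-42/ 5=-8.40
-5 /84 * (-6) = 5 /14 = 0.36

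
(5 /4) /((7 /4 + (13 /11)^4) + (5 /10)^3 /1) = 146410 /448103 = 0.33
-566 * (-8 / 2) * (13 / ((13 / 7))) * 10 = 158480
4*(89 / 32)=89 / 8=11.12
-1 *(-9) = 9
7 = 7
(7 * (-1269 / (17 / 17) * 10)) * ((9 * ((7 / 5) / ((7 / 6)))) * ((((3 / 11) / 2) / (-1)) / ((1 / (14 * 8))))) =161173152 / 11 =14652104.73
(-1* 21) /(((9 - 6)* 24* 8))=-7 /192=-0.04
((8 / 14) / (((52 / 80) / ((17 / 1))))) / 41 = 1360 / 3731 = 0.36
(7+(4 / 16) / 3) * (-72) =-510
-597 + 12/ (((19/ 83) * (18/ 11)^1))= -32203/ 57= -564.96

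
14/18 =7/9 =0.78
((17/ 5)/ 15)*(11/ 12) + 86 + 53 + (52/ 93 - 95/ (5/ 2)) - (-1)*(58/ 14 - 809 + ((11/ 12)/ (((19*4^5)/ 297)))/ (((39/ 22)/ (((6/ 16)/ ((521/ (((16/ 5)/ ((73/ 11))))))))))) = -330225650070887491/ 469677488716800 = -703.09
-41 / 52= -0.79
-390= -390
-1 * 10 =-10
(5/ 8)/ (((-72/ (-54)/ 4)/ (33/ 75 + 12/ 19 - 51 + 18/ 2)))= -58323/ 760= -76.74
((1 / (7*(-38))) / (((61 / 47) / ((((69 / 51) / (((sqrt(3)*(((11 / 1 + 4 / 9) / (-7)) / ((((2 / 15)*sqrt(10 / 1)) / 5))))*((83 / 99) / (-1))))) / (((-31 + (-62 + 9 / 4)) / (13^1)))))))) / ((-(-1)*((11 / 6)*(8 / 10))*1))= 252954*sqrt(30) / 101906772935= 0.00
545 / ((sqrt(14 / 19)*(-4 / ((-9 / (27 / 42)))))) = 545*sqrt(266) / 4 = 2222.17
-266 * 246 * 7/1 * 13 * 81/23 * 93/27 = -72232808.87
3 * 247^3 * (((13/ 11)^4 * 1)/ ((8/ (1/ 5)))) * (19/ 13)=1887103727067/ 585640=3222293.09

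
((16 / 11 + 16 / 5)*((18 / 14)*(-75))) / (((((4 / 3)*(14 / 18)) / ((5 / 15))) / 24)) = -1866240 / 539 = -3462.41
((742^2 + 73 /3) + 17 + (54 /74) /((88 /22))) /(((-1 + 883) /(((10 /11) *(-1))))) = -1222344245 /2153844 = -567.52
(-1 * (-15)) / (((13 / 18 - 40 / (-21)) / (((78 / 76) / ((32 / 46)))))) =847665 / 100624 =8.42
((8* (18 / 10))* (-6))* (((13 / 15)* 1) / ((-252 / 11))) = 3.27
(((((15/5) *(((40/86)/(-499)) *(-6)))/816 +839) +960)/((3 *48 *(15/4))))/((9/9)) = 1312438877/393950520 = 3.33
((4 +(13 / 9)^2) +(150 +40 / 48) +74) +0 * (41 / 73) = 37409 / 162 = 230.92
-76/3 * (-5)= 380/3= 126.67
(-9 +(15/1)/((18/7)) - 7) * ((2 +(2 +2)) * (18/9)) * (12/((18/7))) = -1708/3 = -569.33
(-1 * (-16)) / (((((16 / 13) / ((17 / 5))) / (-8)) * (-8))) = 221 / 5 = 44.20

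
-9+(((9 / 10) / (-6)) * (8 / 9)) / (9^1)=-1217 / 135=-9.01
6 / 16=3 / 8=0.38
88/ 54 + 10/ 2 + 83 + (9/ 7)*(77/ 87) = 71071/ 783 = 90.77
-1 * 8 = -8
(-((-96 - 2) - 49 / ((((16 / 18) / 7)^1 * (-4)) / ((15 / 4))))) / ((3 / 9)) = -101283 / 128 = -791.27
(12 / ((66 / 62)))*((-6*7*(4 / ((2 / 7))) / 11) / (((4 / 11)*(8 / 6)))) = -13671 / 11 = -1242.82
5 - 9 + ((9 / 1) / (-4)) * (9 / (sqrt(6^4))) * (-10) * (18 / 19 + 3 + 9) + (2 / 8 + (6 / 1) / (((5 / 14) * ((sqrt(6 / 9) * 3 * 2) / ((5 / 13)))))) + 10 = 80.40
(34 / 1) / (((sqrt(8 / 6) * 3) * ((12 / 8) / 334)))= 2185.46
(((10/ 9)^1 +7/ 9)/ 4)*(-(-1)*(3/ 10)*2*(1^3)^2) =17/ 60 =0.28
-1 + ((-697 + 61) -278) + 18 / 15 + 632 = -1409 / 5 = -281.80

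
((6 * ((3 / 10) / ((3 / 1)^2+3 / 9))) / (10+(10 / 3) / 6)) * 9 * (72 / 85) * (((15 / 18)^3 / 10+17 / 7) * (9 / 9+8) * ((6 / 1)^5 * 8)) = 383606868384 / 1978375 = 193899.98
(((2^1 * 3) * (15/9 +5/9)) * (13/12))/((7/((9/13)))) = 1.43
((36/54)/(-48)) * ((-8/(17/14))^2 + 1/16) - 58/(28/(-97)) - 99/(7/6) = 269097049/2330496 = 115.47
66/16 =33/8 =4.12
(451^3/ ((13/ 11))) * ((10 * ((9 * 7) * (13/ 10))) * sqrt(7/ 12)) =21190519581 * sqrt(21)/ 2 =48553579997.69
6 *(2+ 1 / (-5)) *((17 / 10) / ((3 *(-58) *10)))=-153 / 14500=-0.01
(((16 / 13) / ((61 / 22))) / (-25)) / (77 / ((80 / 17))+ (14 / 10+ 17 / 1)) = -5632 / 11026665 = -0.00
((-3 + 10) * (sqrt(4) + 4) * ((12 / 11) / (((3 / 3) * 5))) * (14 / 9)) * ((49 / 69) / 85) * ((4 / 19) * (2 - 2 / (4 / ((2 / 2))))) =76832 / 2042975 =0.04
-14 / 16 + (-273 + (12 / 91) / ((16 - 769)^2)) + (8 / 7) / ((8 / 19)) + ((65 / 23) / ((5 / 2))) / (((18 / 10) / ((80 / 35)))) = -2560771089307 / 9493998696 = -269.73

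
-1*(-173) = 173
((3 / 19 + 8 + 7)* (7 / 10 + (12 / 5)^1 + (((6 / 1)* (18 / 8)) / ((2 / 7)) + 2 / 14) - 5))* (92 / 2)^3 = 44635174848 / 665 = 67120563.68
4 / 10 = 2 / 5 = 0.40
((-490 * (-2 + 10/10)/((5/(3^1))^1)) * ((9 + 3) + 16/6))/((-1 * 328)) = -539/41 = -13.15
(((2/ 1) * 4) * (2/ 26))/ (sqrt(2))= 4 * sqrt(2)/ 13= 0.44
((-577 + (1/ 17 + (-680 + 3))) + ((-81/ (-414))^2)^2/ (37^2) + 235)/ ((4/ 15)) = -1592663648632065/ 416815333952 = -3821.03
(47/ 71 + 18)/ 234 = 1325/ 16614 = 0.08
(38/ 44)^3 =6859/ 10648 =0.64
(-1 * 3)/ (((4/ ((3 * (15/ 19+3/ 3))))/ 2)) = -153/ 19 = -8.05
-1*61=-61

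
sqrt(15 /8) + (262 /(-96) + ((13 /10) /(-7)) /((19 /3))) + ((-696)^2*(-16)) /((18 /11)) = -4736513.39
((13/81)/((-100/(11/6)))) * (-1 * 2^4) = 286/6075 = 0.05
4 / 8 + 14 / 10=19 / 10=1.90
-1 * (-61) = 61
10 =10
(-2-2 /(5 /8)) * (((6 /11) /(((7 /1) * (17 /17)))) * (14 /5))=-312 /275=-1.13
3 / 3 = 1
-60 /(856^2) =-15 /183184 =-0.00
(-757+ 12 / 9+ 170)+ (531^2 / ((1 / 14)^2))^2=9162447132282451 / 3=3054149044094150.33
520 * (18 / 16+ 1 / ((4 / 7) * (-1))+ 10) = 4875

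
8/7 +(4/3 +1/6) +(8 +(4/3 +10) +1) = 965/42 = 22.98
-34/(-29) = 34/29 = 1.17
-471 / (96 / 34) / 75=-2669 / 1200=-2.22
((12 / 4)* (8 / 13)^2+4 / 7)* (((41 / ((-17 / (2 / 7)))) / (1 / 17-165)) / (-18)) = -20705 / 52244829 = -0.00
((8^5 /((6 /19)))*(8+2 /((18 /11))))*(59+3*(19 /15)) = 8112996352 /135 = 60096269.27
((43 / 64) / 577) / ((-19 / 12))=-129 / 175408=-0.00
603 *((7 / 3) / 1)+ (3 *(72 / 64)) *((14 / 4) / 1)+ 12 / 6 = 22733 / 16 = 1420.81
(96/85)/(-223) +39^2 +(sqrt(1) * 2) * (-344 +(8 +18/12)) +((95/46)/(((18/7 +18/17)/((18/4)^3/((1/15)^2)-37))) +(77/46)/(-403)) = 15173860010040457/1214396202240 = 12494.98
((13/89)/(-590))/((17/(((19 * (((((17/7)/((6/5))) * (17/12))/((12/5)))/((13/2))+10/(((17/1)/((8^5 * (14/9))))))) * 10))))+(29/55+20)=-15759114813581/252397086480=-62.44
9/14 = 0.64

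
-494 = -494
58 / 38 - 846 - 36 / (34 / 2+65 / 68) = -6545819 / 7733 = -846.48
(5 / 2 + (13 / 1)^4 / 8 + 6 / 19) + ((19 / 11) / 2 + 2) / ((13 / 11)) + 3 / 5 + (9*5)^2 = 55337523 / 9880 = 5600.96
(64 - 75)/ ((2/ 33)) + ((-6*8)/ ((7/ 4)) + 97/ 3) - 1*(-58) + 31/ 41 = -202919/ 1722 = -117.84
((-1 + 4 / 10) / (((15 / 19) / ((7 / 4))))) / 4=-133 / 400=-0.33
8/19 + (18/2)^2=1547/19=81.42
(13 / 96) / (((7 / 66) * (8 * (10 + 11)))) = 143 / 18816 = 0.01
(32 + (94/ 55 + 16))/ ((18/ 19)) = 25973/ 495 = 52.47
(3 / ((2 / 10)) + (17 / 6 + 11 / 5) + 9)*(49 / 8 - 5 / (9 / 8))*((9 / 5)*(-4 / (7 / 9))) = -316173 / 700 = -451.68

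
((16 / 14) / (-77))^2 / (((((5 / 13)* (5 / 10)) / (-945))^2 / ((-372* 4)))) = -7915451.26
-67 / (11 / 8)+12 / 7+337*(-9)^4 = 170247769 / 77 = 2211009.99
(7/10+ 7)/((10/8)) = 154/25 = 6.16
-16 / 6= -8 / 3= -2.67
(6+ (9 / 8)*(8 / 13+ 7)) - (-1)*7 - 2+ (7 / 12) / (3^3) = 165017 / 8424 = 19.59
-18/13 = -1.38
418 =418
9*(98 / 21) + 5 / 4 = 173 / 4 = 43.25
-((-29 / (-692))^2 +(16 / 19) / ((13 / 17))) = -130458735 / 118279408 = -1.10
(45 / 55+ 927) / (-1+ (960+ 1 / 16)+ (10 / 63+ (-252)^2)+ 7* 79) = 0.01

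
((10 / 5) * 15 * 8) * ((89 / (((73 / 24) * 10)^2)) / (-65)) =-615168 / 1731925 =-0.36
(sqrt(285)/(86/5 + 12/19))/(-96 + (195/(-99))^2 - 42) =-855 *sqrt(285)/2044798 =-0.01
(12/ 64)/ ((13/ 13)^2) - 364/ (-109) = 6151/ 1744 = 3.53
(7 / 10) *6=21 / 5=4.20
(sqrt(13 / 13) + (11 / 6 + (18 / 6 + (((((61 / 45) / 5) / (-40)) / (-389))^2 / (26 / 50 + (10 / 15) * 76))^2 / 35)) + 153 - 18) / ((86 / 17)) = 32984094405054125542269060235379297 / 1184809795545278717703504000000000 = 27.84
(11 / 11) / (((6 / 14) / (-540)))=-1260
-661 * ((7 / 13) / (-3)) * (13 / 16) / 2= 4627 / 96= 48.20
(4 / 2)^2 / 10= 2 / 5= 0.40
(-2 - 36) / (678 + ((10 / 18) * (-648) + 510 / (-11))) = -209 / 1494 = -0.14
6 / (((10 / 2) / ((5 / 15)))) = 2 / 5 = 0.40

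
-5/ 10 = -1/ 2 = -0.50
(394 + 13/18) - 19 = 375.72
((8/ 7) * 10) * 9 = 720/ 7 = 102.86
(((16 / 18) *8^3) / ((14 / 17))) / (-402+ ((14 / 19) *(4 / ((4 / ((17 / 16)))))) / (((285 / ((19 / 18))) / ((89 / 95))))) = -15082291200 / 10971149063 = -1.37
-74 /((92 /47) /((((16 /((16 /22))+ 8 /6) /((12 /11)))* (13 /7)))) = -1243385 /828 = -1501.67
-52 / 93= -0.56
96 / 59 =1.63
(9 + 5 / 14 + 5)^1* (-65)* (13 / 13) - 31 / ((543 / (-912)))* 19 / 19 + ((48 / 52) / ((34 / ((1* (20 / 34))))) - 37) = -8740835319 / 9520238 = -918.13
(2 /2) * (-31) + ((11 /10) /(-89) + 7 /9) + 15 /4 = -26.48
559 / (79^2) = 559 / 6241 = 0.09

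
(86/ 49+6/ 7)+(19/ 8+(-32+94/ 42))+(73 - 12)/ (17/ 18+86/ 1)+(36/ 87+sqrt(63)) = -1262760503/ 53372760+3 * sqrt(7) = -15.72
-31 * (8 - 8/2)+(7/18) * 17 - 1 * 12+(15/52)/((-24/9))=-484837/3744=-129.50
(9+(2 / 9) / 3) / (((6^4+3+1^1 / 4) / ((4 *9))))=3920 / 15591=0.25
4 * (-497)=-1988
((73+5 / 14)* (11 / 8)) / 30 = 11297 / 3360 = 3.36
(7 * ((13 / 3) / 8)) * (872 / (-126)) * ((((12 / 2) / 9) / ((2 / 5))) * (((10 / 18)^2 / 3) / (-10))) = 35425 / 78732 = 0.45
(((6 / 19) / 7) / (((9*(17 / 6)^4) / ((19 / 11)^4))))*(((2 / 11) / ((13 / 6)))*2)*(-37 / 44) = -1315611072 / 13464591711571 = -0.00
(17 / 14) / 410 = 17 / 5740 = 0.00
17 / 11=1.55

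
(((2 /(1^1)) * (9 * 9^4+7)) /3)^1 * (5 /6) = 295280 /9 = 32808.89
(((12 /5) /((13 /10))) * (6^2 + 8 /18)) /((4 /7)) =4592 /39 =117.74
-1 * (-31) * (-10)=-310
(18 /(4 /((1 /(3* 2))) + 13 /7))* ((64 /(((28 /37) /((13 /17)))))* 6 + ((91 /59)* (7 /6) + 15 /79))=3893935029 /14341897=271.51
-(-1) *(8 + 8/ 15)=128/ 15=8.53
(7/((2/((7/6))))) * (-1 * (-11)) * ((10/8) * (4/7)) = 385/12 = 32.08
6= 6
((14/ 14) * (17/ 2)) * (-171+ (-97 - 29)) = -5049/ 2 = -2524.50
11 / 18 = 0.61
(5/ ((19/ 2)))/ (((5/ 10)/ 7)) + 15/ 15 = 159/ 19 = 8.37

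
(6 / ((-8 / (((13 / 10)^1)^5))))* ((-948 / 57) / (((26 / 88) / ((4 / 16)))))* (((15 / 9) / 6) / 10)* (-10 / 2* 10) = -24819509 / 456000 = -54.43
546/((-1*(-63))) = 8.67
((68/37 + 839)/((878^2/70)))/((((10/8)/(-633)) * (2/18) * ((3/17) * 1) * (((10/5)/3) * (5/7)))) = -147640392711/35653385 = -4140.99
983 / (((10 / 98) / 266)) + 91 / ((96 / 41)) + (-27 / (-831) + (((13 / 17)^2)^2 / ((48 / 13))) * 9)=28456707879230149 / 11104952160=2562524.13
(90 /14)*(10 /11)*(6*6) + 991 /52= 918707 /4004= 229.45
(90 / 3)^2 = 900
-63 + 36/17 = -1035/17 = -60.88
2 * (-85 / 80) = -17 / 8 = -2.12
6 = 6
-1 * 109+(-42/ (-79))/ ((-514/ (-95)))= -2211032/ 20303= -108.90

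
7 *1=7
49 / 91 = 7 / 13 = 0.54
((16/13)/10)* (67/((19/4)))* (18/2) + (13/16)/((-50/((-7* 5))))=639949/39520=16.19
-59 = -59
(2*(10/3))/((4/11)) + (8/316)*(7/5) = 21767/1185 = 18.37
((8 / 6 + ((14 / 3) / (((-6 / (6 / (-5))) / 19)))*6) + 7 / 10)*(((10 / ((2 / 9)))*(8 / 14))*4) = 78072 / 7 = 11153.14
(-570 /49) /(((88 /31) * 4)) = -8835 /8624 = -1.02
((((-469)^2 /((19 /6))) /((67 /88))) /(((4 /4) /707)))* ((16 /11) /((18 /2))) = 594196736 /57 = 10424504.14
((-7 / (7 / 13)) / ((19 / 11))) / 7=-143 / 133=-1.08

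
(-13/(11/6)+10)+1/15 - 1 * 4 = -169/165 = -1.02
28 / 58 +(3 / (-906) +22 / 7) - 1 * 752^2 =-34668566155 / 61306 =-565500.38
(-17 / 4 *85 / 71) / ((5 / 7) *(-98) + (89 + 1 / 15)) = -21675 / 81224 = -0.27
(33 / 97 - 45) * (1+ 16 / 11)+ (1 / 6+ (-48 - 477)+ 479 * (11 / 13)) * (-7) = 60510295 / 83226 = 727.06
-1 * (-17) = 17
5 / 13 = 0.38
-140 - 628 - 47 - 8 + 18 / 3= -817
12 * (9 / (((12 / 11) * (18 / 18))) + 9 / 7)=801 / 7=114.43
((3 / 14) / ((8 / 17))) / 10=51 / 1120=0.05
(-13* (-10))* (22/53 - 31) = -210730/53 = -3976.04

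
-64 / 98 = -32 / 49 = -0.65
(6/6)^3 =1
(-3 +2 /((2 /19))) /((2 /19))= 152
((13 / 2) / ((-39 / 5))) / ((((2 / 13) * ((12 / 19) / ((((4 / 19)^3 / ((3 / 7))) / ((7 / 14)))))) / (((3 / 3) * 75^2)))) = -2275000 / 1083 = -2100.65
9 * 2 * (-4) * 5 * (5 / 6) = -300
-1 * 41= -41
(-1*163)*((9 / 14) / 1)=-1467 / 14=-104.79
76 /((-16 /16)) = -76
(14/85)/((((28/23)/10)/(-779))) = -17917/17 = -1053.94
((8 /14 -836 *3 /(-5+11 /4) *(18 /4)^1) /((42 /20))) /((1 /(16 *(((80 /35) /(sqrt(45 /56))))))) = 97457.98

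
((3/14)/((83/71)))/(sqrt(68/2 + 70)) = 0.02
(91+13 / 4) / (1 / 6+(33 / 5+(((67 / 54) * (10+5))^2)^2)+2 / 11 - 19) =544169340 / 692625202783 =0.00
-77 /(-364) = 0.21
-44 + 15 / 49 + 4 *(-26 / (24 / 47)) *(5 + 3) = -245935 / 147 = -1673.03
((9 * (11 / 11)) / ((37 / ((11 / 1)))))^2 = 9801 / 1369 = 7.16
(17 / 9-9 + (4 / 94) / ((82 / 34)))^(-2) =300779649 / 15134412484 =0.02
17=17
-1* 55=-55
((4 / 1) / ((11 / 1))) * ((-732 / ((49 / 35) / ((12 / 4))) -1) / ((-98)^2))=-10987 / 184877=-0.06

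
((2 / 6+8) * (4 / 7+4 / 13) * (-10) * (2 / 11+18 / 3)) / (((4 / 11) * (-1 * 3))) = 415.14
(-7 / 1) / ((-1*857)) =7 / 857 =0.01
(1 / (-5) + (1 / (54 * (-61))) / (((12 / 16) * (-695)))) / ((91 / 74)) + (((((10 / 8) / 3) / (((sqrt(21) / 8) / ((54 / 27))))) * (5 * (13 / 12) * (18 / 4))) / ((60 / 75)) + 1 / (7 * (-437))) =44.16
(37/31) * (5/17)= 185/527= 0.35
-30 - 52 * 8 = -446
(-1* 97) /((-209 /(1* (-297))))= -2619 /19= -137.84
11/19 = 0.58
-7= -7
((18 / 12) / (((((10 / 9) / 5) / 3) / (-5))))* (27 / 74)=-10935 / 296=-36.94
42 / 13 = 3.23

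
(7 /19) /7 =1 /19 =0.05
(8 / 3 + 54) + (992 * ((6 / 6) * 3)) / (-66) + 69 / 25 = 11827 / 825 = 14.34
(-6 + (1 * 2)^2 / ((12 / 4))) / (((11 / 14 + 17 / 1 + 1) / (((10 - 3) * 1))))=-1.74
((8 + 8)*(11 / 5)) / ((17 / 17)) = 176 / 5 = 35.20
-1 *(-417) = 417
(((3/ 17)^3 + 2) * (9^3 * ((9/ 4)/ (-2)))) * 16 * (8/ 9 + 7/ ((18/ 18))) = -1019962854/ 4913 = -207604.90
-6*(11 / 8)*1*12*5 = -495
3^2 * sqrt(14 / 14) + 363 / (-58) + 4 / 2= 4.74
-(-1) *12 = 12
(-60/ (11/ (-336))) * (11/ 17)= 20160/ 17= 1185.88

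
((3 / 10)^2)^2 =81 / 10000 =0.01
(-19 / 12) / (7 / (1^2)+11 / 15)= -95 / 464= -0.20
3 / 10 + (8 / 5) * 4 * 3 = 39 / 2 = 19.50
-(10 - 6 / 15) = -48 / 5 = -9.60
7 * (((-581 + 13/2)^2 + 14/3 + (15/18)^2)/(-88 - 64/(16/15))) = -41587007/2664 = -15610.74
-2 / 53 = -0.04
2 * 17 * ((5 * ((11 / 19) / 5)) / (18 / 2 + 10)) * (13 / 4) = 3.37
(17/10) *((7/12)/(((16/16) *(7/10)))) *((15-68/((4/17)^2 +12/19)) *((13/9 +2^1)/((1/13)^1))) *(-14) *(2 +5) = 13294016099/25461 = 522132.52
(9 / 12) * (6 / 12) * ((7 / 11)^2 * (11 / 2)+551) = 36513 / 176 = 207.46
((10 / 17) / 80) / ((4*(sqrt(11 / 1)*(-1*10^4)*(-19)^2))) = -sqrt(11) / 21602240000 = -0.00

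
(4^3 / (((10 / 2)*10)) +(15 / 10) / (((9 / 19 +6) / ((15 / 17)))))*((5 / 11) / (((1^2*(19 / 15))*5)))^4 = 9523575 / 241799407894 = 0.00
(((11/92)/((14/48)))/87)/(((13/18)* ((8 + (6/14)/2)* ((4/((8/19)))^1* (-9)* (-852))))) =44/4035526755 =0.00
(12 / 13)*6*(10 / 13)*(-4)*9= -25920 / 169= -153.37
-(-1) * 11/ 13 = 11/ 13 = 0.85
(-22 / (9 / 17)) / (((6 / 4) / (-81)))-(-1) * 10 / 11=24694 / 11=2244.91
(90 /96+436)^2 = 48874081 /256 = 190914.38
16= 16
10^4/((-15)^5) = -16/1215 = -0.01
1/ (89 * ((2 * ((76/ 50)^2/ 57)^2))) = 3515625/ 1028128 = 3.42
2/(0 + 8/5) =5/4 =1.25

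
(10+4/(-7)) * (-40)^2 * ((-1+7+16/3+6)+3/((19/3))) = 5104000/19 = 268631.58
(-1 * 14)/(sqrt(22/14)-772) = 14 * sqrt(77)/4171877 +75656/4171877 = 0.02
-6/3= -2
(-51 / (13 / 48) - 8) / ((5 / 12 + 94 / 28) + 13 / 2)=-214368 / 11219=-19.11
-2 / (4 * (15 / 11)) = -11 / 30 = -0.37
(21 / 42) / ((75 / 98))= 49 / 75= 0.65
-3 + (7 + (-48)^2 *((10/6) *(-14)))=-53756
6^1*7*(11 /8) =57.75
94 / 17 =5.53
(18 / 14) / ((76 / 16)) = 36 / 133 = 0.27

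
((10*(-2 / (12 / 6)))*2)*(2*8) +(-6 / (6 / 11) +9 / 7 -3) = -2329 / 7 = -332.71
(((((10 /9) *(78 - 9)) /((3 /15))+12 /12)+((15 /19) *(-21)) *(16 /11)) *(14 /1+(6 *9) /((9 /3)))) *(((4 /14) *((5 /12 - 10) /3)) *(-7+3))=1662307520 /39501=42082.67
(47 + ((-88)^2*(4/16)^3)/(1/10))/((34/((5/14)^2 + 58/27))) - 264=-10787647/59976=-179.87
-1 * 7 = -7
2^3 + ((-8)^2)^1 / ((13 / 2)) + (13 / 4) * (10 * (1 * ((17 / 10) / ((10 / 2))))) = 7513 / 260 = 28.90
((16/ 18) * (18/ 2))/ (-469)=-8/ 469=-0.02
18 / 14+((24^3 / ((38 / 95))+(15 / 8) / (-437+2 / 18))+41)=7619145551 / 220192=34602.28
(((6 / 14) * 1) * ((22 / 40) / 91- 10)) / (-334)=54567 / 4255160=0.01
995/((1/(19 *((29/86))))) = 548245/86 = 6374.94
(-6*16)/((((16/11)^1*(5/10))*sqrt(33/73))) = -4*sqrt(2409) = -196.33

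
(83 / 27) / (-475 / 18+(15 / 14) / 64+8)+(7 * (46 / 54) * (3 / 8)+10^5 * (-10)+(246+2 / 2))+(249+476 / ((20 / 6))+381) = -53280578546411 / 53335080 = -998978.13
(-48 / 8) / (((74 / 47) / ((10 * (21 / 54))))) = -1645 / 111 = -14.82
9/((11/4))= 36/11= 3.27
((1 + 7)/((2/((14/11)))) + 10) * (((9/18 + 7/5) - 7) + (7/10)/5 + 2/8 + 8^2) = 44737/50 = 894.74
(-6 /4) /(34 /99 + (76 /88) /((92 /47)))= -27324 /14293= -1.91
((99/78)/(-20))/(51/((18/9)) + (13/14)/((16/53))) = -924/416065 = -0.00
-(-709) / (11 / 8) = 515.64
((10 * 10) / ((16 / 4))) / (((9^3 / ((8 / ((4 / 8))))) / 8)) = 3200 / 729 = 4.39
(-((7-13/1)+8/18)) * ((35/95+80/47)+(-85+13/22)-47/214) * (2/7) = -964151900/7357427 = -131.04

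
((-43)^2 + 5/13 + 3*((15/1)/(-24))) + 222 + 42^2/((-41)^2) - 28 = 357088333/174824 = 2042.56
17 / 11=1.55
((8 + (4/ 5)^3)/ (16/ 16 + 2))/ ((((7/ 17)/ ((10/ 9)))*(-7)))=-5168/ 4725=-1.09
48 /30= 1.60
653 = 653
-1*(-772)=772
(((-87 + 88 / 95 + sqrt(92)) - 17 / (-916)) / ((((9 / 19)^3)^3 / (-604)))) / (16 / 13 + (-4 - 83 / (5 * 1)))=-249657678185735686711 / 111697588604079 + 25337438029607080 * sqrt(23) / 487762395651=-1985995.90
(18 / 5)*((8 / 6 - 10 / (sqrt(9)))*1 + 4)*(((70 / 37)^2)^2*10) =1728720000 / 1874161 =922.40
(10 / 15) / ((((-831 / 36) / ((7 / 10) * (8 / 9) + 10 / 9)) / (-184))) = 38272 / 4155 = 9.21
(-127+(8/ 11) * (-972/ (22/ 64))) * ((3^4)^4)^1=-11372900641479/ 121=-93990914392.39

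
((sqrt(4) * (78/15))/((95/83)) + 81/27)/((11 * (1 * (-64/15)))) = -17223/66880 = -0.26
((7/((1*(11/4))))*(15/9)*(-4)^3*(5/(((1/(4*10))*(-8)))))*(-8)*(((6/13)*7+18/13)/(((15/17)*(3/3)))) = -121856000/429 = -284046.62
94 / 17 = 5.53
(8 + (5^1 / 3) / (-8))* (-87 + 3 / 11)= -675.75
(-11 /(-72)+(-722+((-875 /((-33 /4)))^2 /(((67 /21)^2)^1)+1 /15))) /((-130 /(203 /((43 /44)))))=-1170410926601 /1910967300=-612.47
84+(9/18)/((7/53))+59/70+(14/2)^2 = 4817/35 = 137.63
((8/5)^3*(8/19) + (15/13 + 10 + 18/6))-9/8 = 14.75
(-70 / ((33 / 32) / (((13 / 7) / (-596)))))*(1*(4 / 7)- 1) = -1040 / 11473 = -0.09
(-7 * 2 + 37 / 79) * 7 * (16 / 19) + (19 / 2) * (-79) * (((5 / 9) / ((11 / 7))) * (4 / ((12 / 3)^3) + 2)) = -90348923 / 144096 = -627.01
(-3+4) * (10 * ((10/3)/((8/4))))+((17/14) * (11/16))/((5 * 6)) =112187/6720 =16.69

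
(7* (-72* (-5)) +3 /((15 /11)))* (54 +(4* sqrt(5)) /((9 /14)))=706216* sqrt(5) /45 +680994 /5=171290.96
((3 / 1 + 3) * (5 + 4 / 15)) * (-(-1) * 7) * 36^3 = 51601536 / 5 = 10320307.20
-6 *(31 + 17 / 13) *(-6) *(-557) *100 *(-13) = 842184000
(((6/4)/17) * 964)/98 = 723/833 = 0.87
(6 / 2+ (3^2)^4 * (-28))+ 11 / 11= -183704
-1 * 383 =-383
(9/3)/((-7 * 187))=-3/1309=-0.00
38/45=0.84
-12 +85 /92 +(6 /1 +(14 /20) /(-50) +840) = 2400366 /2875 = 834.91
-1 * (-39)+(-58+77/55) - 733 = -3753/5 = -750.60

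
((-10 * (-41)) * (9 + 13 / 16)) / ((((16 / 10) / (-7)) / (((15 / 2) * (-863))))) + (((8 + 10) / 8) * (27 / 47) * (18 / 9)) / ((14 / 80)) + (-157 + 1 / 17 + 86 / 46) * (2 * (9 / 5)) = 9379165524687897 / 82328960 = 113923041.48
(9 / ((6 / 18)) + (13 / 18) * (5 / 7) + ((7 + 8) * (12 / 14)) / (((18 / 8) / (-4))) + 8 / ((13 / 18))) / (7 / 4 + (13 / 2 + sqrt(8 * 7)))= 1.00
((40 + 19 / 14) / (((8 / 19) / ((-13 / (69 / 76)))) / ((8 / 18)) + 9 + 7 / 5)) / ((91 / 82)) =85697790 / 23763383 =3.61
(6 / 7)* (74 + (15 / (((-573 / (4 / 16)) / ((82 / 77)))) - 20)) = 4764453 / 102949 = 46.28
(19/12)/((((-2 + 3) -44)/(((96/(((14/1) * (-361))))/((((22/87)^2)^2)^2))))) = 3282116715437121/78458780188096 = 41.83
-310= -310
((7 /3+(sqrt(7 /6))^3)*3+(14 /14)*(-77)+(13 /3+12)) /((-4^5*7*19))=23 /58368 - sqrt(42) /233472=0.00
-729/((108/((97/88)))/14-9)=54999/151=364.23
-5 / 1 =-5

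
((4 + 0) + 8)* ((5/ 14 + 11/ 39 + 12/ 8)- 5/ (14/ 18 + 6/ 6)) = -2941/ 364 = -8.08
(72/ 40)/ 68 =9/ 340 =0.03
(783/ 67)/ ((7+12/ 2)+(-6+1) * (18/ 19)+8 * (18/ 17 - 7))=-252909/ 849761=-0.30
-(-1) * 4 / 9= 4 / 9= 0.44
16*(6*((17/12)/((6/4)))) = 272/3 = 90.67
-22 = -22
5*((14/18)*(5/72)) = 175/648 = 0.27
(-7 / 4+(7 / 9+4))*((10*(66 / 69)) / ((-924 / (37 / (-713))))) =0.00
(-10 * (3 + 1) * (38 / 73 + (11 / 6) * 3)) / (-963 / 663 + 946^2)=-777036 / 2887531279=-0.00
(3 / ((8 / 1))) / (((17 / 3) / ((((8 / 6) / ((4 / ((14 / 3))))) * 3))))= 21 / 68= 0.31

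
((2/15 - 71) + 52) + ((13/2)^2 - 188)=-9877/60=-164.62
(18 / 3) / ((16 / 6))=9 / 4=2.25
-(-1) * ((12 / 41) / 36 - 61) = -7502 / 123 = -60.99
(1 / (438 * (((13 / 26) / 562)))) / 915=0.00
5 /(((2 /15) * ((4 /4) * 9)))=25 /6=4.17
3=3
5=5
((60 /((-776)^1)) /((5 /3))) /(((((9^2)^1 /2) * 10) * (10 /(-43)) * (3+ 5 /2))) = 43 /480150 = 0.00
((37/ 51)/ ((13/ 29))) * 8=8584/ 663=12.95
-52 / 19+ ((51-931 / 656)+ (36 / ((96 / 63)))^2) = 30162111 / 49856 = 604.98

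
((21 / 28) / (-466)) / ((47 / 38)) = -57 / 43804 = -0.00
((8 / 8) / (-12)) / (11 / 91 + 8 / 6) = -91 / 1588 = -0.06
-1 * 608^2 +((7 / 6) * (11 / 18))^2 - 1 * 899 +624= -4314962567 / 11664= -369938.49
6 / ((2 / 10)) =30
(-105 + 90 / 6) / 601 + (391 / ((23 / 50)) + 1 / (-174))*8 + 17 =356430245 / 52287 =6816.80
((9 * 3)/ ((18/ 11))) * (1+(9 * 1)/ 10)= 31.35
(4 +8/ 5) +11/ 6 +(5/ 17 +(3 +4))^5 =879804146831/ 42595710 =20654.76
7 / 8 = 0.88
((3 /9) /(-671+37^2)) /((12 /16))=2 /3141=0.00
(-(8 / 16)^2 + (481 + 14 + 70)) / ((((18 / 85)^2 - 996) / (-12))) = 6.80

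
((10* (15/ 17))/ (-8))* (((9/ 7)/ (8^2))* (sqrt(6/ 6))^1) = -675/ 30464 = -0.02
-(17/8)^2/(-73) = 289/4672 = 0.06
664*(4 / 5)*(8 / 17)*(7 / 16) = 9296 / 85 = 109.36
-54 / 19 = -2.84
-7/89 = -0.08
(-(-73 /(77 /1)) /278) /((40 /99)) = 657 /77840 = 0.01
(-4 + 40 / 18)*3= -16 / 3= -5.33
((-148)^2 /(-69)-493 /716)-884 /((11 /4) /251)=-44020718635 /543444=-81003.23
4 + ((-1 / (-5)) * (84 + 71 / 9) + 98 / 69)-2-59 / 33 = 227816 / 11385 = 20.01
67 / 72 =0.93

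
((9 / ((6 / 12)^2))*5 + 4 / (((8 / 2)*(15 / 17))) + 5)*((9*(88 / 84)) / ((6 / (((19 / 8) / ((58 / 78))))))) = 948233 / 1015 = 934.22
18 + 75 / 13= 309 / 13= 23.77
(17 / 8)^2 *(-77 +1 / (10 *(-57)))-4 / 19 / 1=-12692179 / 36480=-347.92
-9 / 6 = -3 / 2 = -1.50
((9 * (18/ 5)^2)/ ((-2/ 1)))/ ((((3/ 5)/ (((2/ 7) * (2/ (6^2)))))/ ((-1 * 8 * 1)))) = 432/ 35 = 12.34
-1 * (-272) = 272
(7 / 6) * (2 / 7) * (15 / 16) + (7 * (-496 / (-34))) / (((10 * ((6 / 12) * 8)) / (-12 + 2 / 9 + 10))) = -51727 / 12240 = -4.23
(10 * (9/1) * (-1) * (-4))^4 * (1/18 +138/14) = 1165466880000/7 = 166495268571.43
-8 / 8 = -1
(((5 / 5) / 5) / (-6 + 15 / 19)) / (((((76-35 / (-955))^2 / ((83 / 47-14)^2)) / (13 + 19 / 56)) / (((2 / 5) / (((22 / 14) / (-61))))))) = 46411322461325 / 225503741635524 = 0.21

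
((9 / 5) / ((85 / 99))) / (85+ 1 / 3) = 2673 / 108800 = 0.02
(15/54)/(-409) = -5/7362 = -0.00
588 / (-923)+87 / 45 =1.30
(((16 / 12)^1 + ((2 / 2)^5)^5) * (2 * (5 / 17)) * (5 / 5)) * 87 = 2030 / 17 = 119.41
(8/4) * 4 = 8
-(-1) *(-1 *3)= -3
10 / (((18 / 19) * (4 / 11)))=29.03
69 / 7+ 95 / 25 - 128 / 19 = 4602 / 665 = 6.92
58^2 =3364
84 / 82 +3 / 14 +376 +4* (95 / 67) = 14725965 / 38458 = 382.91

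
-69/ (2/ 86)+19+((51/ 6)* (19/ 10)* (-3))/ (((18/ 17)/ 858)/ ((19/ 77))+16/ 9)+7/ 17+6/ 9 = -2974.10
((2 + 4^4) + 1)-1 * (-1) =260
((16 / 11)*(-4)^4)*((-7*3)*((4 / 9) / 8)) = -14336 / 33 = -434.42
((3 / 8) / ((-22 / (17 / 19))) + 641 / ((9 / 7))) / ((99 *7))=15004069 / 20856528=0.72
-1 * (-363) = 363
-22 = -22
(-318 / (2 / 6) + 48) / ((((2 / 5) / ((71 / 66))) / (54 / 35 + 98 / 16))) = -23017987 / 1232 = -18683.43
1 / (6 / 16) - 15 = -37 / 3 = -12.33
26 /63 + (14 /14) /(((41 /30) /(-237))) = -446864 /2583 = -173.00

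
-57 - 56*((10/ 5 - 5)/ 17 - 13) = 11575/ 17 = 680.88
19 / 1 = 19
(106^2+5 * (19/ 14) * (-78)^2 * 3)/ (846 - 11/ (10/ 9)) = 161.57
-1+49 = 48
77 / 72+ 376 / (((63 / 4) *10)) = 8711 / 2520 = 3.46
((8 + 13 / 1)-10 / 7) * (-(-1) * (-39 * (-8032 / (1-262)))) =-14304992 / 609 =-23489.31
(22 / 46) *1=11 / 23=0.48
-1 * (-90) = 90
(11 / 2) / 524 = 11 / 1048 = 0.01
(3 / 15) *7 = 7 / 5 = 1.40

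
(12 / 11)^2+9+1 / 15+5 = 27691 / 1815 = 15.26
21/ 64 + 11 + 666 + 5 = 43669/ 64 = 682.33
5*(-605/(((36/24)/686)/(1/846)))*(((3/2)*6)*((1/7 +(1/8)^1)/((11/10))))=-336875/94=-3583.78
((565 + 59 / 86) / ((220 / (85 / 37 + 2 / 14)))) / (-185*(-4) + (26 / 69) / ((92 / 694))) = 6099271077 / 722111998685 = 0.01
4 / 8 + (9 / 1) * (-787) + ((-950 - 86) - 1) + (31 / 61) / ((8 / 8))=-990517 / 122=-8118.99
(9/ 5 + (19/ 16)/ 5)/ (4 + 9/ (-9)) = 163/ 240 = 0.68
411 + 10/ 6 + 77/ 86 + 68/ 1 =124243/ 258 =481.56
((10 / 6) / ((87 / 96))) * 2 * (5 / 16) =100 / 87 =1.15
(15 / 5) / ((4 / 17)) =51 / 4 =12.75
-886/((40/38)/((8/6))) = -16834/15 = -1122.27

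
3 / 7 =0.43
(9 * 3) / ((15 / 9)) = 81 / 5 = 16.20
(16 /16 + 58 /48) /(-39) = -53 /936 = -0.06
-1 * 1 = -1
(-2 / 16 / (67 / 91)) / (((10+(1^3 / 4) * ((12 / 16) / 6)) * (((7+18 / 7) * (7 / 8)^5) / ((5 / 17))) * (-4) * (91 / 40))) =6553600 / 58816031673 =0.00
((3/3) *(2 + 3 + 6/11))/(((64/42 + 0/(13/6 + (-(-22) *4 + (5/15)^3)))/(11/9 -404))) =-1547875/1056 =-1465.79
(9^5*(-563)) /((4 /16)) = -132978348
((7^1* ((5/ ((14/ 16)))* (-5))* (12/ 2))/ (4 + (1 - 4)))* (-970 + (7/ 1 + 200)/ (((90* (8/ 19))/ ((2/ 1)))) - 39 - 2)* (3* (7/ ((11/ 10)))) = 252018900/ 11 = 22910809.09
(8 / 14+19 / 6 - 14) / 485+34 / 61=666289 / 1242570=0.54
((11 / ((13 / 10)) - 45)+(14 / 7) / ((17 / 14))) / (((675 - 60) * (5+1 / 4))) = -30844 / 2854215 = -0.01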